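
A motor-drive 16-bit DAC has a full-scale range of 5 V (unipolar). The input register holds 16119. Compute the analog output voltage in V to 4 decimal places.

1.2298 V

LSB = 5 V / 2^16 = 76.29 µV.
V_out = 0 + 16119 × 7.62939e-05 V = 1.22978 V.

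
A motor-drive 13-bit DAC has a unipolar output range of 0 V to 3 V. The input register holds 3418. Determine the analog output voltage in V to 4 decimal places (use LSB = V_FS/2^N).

1.2517 V

LSB = 3 V / 2^13 = 366.21 µV.
V_out = 0 + 3418 × 0.000366211 V = 1.25171 V.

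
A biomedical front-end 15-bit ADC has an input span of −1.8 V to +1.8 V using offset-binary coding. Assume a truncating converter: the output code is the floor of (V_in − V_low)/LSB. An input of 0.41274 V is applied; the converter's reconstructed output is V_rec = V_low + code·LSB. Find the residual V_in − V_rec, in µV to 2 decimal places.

LSB = 3.6/2^15 = 109.86 µV.
(0.41274 − (−1.8))/0.000109863 = 20140.8512; ⌊·⌋ gives code 20140.
Code 20140 maps back to (−1.8) + 20140×0.000109863 V = 0.41264648 V.
V_in − V_rec = 9.35156e-05 V = 93.52 µV.

93.52 µV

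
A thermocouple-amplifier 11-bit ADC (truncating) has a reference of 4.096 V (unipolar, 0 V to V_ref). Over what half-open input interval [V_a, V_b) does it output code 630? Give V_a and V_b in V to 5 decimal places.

LSB = 4.096/2^11 = 2.000 mV.
V_a = V_low + 630·LSB = 1.26 V; V_b = V_low + 631·LSB = 1.262 V.

[1.26000 V, 1.26200 V)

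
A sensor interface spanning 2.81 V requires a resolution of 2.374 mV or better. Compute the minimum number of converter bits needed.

Number of steps required ≥ 2.81 V / 2.374 mV = 1183.66.
Need 2^N ≥ 1183.66; 2^10 = 1024, 2^11 = 2048.
Minimum N = 11.

11 bits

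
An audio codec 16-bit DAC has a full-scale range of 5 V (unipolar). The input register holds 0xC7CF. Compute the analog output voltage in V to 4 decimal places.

3.9025 V

LSB = 5 V / 2^16 = 76.29 µV.
Code 0xC7CF = 51151 decimal.
V_out = 0 + 51151 × 7.62939e-05 V = 3.90251 V.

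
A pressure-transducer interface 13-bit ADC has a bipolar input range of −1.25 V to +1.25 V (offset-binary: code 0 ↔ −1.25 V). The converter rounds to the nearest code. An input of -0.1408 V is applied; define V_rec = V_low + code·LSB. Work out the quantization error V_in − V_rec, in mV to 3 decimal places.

-0.114 mV

One LSB is 2.5 V / 8192 = 305.18 µV.
(-0.1408 − (−1.25))/0.000305176 = 3634.6266; round gives code 3635.
V_rec = (−1.25) + 3635·0.000305176 = -0.14068604 V.
Difference: -0.000113965 V → -0.114 mV.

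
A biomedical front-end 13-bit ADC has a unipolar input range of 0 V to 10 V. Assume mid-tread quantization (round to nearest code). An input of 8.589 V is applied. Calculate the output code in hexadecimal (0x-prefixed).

With 8192 levels over 10 V, one step is 1.221 mV.
(8.589 − 0) / 0.0012207 = 7036.109 LSBs.
round(7036.109) = 7036.
In hexadecimal (0x-prefixed): 0x1B7C.

code 0x1B7C (decimal 7036)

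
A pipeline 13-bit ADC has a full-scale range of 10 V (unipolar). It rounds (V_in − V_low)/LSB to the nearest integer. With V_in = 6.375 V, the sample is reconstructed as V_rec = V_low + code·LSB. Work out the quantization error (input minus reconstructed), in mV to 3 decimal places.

LSB = 10/2^13 = 1.221 mV.
Scaled input = 5222.4000 LSBs, so code = 5222.
V_rec = 0 + 5222·0.0012207 = 6.3745117 V.
V_in − V_rec = 0.000488281 V = 0.488 mV.

0.488 mV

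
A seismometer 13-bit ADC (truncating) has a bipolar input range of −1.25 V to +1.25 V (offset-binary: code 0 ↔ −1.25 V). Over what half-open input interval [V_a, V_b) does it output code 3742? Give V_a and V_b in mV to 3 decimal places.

[-108.032 mV, -107.727 mV)

LSB = 2.5/2^13 = 305.18 µV.
V_a = V_low + 3742·LSB = -0.108032 V; V_b = V_low + 3743·LSB = -0.107727 V.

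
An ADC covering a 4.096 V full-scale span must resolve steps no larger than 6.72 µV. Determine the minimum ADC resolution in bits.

Number of steps required ≥ 4.096 V / 6.72 µV = 609523.81.
Need 2^N ≥ 609523.81; 2^19 = 524288, 2^20 = 1048576.
Minimum N = 20.

20 bits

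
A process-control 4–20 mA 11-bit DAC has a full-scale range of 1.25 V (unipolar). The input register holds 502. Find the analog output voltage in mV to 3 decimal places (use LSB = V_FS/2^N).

306.396 mV

LSB = 1.25 V / 2^11 = 0.610 mV.
V_out = 0 + 502 × 0.000610352 V = 0.306396 V.
= 306.396 mV.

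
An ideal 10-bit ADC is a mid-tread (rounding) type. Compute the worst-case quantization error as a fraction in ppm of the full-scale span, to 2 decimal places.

Rounding → worst-case error = ½ LSB = V_FS/2^11, so 1e+06/2048 = 488.281 ppm of full scale.

488.28 ppm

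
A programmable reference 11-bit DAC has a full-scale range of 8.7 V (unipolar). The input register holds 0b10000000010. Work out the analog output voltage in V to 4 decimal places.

LSB = 8.7 V / 2^11 = 4.248 mV.
Code 0b10000000010 = 1026 decimal.
V_out = 0 + 1026 × 0.00424805 V = 4.3585 V.

4.3585 V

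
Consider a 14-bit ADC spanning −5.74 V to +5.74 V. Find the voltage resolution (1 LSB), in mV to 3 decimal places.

0.701 mV

Full-scale span = 11.48 V.
LSB = 11.48 / 2^14 = 11.48 / 16384 = 0.000700684 V = 0.701 mV.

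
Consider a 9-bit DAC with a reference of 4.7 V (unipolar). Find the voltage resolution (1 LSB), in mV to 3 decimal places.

9.180 mV

Full-scale span = 4.7 V.
LSB = 4.7 / 2^9 = 4.7 / 512 = 0.00917969 V = 9.180 mV.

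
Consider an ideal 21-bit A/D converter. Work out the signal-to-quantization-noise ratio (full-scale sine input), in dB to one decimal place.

128.2 dB

SNR ≈ 6.02·N + 1.76 dB = 6.02·21 + 1.76 = 128.18 dB.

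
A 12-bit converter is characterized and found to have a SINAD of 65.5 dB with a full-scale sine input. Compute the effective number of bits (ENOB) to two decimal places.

ENOB = (SINAD − 1.76) / 6.02 = (65.5 − 1.76)/6.02 = 10.588.

10.59 bits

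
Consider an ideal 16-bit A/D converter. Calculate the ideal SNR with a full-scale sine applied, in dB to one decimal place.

98.1 dB

SNR ≈ 6.02·N + 1.76 dB = 6.02·16 + 1.76 = 98.08 dB.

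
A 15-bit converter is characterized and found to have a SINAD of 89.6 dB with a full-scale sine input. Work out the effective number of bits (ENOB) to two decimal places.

ENOB = (SINAD − 1.76) / 6.02 = (89.6 − 1.76)/6.02 = 14.591.

14.59 bits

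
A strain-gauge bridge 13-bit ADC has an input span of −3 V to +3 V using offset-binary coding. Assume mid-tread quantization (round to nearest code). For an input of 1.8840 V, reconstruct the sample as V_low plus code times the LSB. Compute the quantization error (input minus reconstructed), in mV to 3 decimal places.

0.211 mV

One LSB is 6 V / 8192 = 0.732 mV.
(1.8840 − (−3))/0.000732422 = 6668.2880; round gives code 6668.
V_rec = (−3) + 6668·0.000732422 = 1.8837891 V.
Difference: 0.000210937 V → 0.211 mV.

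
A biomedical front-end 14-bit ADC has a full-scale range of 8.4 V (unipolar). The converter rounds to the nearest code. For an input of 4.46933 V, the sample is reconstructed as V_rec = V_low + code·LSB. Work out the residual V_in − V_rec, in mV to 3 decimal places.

0.165 mV

LSB = 8.4/2^14 = 0.513 mV.
(4.46933 − 0)/0.000512695 = 8717.3218; round gives code 8717.
Code 8717 maps back to 0 + 8717×0.000512695 V = 4.469165 V.
Difference: 0.000164961 V → 0.165 mV.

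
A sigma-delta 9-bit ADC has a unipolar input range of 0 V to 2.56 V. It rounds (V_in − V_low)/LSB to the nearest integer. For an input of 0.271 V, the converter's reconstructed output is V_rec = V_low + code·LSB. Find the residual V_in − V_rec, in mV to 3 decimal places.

LSB = 2.56/2^9 = 5.000 mV.
(0.271 − 0)/0.005 = 54.2000; round gives code 54.
V_rec = 0 + 54·0.005 = 0.27 V.
Error = 0.271 − 0.27 = 0.001 V = 1.000 mV.

1.000 mV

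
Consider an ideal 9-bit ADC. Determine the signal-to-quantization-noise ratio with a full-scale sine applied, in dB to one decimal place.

SNR ≈ 6.02·N + 1.76 dB = 6.02·9 + 1.76 = 55.94 dB.

55.9 dB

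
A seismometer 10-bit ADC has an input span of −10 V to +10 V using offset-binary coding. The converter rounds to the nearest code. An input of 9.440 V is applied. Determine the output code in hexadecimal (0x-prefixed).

With 1024 levels over 20 V, one step is 19.531 mV.
(9.440 − (−10)) / 0.0195312 = 995.328 LSBs.
Round → code 995.
In hexadecimal (0x-prefixed): 0x3E3.

code 0x3E3 (decimal 995)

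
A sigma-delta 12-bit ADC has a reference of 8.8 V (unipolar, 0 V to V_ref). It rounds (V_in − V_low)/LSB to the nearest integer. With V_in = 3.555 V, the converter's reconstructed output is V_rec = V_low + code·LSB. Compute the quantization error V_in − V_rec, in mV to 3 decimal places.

LSB = 8.8/2^12 = 2.148 mV.
(3.555 − 0)/0.00214844 = 1654.6909; round gives code 1655.
V_rec = 0 + 1655·0.00214844 = 3.5556641 V.
Difference: -0.000664063 V → -0.664 mV.

-0.664 mV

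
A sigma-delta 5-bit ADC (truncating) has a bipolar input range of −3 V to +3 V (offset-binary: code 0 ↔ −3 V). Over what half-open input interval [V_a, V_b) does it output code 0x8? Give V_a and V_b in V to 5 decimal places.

[-1.50000 V, -1.31250 V)

LSB = 6/2^5 = 187.500 mV.
Code 0x8 = 8 decimal.
V_a = V_low + 8·LSB = -1.5 V; V_b = V_low + 9·LSB = -1.3125 V.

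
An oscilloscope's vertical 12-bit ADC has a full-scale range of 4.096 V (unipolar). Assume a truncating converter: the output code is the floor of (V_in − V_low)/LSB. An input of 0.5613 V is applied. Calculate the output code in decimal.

code 561

LSB = 4.096 V / 4096 = 1.000 mV.
(V_in − V_low)/LSB = (0.5613 − 0) / 0.001 = 561.300.
So the output code is 561.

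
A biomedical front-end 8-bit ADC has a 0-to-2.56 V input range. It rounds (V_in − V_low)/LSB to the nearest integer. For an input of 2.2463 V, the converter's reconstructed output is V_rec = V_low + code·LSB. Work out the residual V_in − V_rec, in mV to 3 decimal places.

LSB = 2.56/2^8 = 10.000 mV.
(2.2463 − 0)/0.01 = 224.6300; round gives code 225.
Reconstructed: 2.25 V.
V_in − V_rec = -0.0037 V = -3.700 mV.

-3.700 mV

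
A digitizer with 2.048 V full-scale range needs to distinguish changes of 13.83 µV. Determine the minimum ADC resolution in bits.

Number of steps required ≥ 2.048 V / 13.83 µV = 148083.88.
Need 2^N ≥ 148083.88; 2^17 = 131072, 2^18 = 262144.
Minimum N = 18.

18 bits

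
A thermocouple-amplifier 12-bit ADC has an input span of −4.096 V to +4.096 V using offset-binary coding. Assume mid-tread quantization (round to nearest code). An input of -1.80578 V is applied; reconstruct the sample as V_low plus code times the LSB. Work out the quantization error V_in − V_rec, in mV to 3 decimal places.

LSB = 8.192/2^12 = 2.000 mV.
(V_in − V_low)/LSB = (-1.80578 − (−4.096))/0.002 = 1145.1100 → code 1145 (round).
V_rec = (−4.096) + 1145·0.002 = -1.806 V.
Error = -1.80578 − (−1.806) = 0.00022 V = 0.220 mV.

0.220 mV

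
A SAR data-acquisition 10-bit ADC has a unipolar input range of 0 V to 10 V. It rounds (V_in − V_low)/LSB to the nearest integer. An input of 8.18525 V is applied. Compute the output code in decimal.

code 838

Full-scale span = 10 V; LSB = 10/2^10 = 9.766 mV.
Input sits at 838.170 steps above V_low.
round(838.170) = 838.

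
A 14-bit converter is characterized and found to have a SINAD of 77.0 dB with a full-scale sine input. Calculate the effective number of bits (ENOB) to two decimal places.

12.50 bits

ENOB = (SINAD − 1.76) / 6.02 = (77.0 − 1.76)/6.02 = 12.498.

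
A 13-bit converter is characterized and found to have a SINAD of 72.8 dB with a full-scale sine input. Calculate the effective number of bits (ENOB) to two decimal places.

11.80 bits

ENOB = (SINAD − 1.76) / 6.02 = (72.8 − 1.76)/6.02 = 11.801.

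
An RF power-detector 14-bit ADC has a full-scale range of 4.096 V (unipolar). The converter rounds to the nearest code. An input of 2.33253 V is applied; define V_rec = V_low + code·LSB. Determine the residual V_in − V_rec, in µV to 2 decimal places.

Step size: 4.096 V ÷ 2^14 = 250.00 µV.
(V_in − V_low)/LSB = (2.33253 − 0)/0.00025 = 9330.1200 → code 9330 (round).
Reconstructed: 2.3325 V.
Error = 2.33253 − 2.3325 = 3e-05 V = 30.00 µV.

30.00 µV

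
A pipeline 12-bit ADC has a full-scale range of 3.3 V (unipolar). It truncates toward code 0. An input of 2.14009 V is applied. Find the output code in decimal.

With 4096 levels over 3.3 V, one step is 0.806 mV.
(2.14009 − 0) / 0.000805664 = 2656.306 LSBs.
So the output code is 2656.

code 2656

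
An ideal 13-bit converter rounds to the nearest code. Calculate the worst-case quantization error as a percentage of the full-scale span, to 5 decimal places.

Rounding → worst-case error = ½ LSB = V_FS/2^14, so 100/16384 = 0.00610352 % of full scale.

0.00610 %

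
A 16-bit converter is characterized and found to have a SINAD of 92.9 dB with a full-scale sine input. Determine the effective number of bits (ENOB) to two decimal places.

15.14 bits

ENOB = (SINAD − 1.76) / 6.02 = (92.9 − 1.76)/6.02 = 15.140.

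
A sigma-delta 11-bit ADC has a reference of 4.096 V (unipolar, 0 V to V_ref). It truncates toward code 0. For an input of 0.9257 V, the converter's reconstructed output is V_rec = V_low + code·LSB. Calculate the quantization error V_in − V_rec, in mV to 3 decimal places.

LSB = 4.096/2^11 = 2.000 mV.
Scaled input = 462.8500 LSBs, so code = 462.
Reconstructed: 0.924 V.
Difference: 0.0017 V → 1.700 mV.

1.700 mV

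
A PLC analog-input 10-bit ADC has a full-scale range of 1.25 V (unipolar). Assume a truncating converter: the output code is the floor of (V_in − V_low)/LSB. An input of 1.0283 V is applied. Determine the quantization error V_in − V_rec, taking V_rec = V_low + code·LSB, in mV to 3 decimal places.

One LSB is 1.25 V / 1024 = 1.221 mV.
Scaled input = 842.3834 LSBs, so code = 842.
V_rec = 0 + 842·0.0012207 = 1.027832 V.
Difference: 0.000467969 V → 0.468 mV.

0.468 mV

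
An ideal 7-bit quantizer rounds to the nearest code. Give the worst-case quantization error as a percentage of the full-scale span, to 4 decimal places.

Rounding → worst-case error = ½ LSB = V_FS/2^8, so 100/256 = 0.390625 % of full scale.

0.3906 %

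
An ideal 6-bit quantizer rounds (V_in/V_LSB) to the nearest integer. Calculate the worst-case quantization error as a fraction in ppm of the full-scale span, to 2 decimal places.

7812.50 ppm

Rounding → worst-case error = ½ LSB = V_FS/2^7, so 1e+06/128 = 7812.5 ppm of full scale.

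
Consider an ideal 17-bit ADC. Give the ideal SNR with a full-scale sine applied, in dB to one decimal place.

SNR ≈ 6.02·N + 1.76 dB = 6.02·17 + 1.76 = 104.10 dB.

104.1 dB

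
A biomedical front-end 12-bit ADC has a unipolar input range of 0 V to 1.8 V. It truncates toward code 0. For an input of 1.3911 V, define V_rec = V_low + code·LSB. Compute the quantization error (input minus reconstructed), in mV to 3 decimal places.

LSB = 1.8/2^12 = 439.45 µV.
(1.3911 − 0)/0.000439453 = 3165.5253; ⌊·⌋ gives code 3165.
Code 3165 maps back to 0 + 3165×0.000439453 V = 1.3908691 V.
Difference: 0.000230859 V → 0.231 mV.

0.231 mV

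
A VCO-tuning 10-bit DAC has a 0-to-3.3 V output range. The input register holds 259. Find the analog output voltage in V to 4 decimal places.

0.8347 V

LSB = 3.3 V / 2^10 = 3.223 mV.
V_out = 0 + 259 × 0.00322266 V = 0.834668 V.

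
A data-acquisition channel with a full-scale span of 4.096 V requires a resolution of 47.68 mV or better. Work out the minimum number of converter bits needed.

7 bits

Number of steps required ≥ 4.096 V / 47.68 mV = 85.91.
Need 2^N ≥ 85.91; 2^6 = 64, 2^7 = 128.
Minimum N = 7.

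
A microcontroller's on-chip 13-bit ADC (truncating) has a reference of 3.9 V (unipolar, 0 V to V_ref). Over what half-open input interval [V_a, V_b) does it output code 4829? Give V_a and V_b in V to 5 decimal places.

LSB = 3.9/2^13 = 476.07 µV.
V_a = V_low + 4829·LSB = 2.29896 V; V_b = V_low + 4830·LSB = 2.29944 V.

[2.29896 V, 2.29944 V)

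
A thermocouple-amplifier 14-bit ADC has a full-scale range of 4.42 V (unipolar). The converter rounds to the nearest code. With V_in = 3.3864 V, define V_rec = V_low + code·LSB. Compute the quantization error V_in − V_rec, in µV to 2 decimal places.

One LSB is 4.42 V / 16384 = 269.78 µV.
(3.3864 − 0)/0.000269775 = 12552.6646; round gives code 12553.
Reconstructed: 3.3864905 V.
Difference: -9.04785e-05 V → -90.48 µV.

-90.48 µV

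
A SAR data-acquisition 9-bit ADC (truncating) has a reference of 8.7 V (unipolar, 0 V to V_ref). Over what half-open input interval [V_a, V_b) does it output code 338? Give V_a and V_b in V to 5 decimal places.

LSB = 8.7/2^9 = 16.992 mV.
V_a = V_low + 338·LSB = 5.74336 V; V_b = V_low + 339·LSB = 5.76035 V.

[5.74336 V, 5.76035 V)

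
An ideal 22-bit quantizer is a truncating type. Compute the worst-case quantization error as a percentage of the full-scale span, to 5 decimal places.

0.00002 %

Truncating → worst-case error = 1 LSB = V_FS/2^22, so 100/4194304 = 2.38419e-05 % of full scale.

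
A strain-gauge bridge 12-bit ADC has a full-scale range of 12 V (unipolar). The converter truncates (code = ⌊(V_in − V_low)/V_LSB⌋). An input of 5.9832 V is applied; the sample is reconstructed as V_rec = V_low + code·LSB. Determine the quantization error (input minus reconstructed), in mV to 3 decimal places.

Step size: 12 V ÷ 2^12 = 2.930 mV.
(V_in − V_low)/LSB = (5.9832 − 0)/0.00292969 = 2042.2656 → code 2042 (floor).
Reconstructed: 5.9824219 V.
V_in − V_rec = 0.000778125 V = 0.778 mV.

0.778 mV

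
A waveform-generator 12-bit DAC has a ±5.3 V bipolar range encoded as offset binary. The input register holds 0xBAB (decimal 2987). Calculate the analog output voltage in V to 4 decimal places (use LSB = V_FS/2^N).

2.4300 V

LSB = 10.6 V / 2^12 = 2.588 mV.
Code 0xBAB = 2987 decimal.
V_out = (−5.3) + 2987 × 0.00258789 V = 2.43003 V.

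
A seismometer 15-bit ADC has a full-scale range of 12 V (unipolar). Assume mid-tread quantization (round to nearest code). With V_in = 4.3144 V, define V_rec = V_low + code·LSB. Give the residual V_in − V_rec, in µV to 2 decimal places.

LSB = 12/2^15 = 366.21 µV.
(V_in − V_low)/LSB = (4.3144 − 0)/0.000366211 = 11781.1883 → code 11781 (round).
V_rec = 0 + 11781·0.000366211 = 4.3143311 V.
V_in − V_rec = 6.89453e-05 V = 68.95 µV.

68.95 µV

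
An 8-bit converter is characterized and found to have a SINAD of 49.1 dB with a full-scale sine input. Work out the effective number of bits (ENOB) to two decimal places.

7.86 bits

ENOB = (SINAD − 1.76) / 6.02 = (49.1 − 1.76)/6.02 = 7.864.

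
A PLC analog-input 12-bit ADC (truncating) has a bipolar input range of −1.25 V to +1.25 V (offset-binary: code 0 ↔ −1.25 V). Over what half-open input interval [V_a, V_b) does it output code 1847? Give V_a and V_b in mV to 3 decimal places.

[-122.681 mV, -122.070 mV)

LSB = 2.5/2^12 = 0.610 mV.
V_a = V_low + 1847·LSB = -0.122681 V; V_b = V_low + 1848·LSB = -0.12207 V.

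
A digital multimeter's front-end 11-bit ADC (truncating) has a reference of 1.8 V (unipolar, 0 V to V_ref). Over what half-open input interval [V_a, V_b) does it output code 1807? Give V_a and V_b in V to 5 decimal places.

LSB = 1.8/2^11 = 0.879 mV.
V_a = V_low + 1807·LSB = 1.58818 V; V_b = V_low + 1808·LSB = 1.58906 V.

[1.58818 V, 1.58906 V)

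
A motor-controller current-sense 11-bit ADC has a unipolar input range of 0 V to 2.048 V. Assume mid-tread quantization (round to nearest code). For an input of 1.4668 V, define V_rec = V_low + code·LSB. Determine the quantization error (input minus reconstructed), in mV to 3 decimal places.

-0.200 mV

Step size: 2.048 V ÷ 2^11 = 1.000 mV.
Scaled input = 1466.8000 LSBs, so code = 1467.
Code 1467 maps back to 0 + 1467×0.001 V = 1.467 V.
Difference: -0.0002 V → -0.200 mV.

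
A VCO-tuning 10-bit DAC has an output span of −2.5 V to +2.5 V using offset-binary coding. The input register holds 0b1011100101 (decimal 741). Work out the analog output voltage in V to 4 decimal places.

1.1182 V

LSB = 5 V / 2^10 = 4.883 mV.
Code 0b1011100101 = 741 decimal.
V_out = (−2.5) + 741 × 0.00488281 V = 1.11816 V.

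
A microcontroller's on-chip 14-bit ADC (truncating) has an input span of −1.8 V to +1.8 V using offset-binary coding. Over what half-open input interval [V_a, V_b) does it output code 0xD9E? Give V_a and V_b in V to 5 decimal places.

LSB = 3.6/2^14 = 219.73 µV.
Code 0xD9E = 3486 decimal.
V_a = V_low + 3486·LSB = -1.03403 V; V_b = V_low + 3487·LSB = -1.03381 V.

[-1.03403 V, -1.03381 V)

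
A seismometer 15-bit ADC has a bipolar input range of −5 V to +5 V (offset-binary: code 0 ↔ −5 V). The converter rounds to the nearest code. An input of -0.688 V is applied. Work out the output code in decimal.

code 14130

With 32768 levels over 10 V, one step is 305.18 µV.
(V_in − V_low)/LSB = (-0.688 − (−5)) / 0.000305176 = 14129.562.
round(14129.562) = 14130.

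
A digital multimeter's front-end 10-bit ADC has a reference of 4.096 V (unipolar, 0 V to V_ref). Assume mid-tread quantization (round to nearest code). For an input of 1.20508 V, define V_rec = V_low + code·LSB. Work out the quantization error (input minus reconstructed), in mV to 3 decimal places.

1.080 mV

Step size: 4.096 V ÷ 2^10 = 4.000 mV.
Scaled input = 301.2700 LSBs, so code = 301.
Code 301 maps back to 0 + 301×0.004 V = 1.204 V.
Difference: 0.00108 V → 1.080 mV.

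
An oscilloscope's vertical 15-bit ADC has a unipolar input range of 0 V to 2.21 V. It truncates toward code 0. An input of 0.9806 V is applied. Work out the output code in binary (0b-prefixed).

code 0b11100011001011 (decimal 14539)

Full-scale span = 2.21 V; LSB = 2.21/2^15 = 67.44 µV.
(V_in − V_low)/LSB = (0.9806 − 0) / 6.74438e-05 = 14539.503.
So the output code is 14539.
In binary (0b-prefixed): 0b11100011001011.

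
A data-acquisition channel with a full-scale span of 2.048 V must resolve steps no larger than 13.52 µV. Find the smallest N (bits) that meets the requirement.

18 bits

Number of steps required ≥ 2.048 V / 13.52 µV = 151479.29.
Need 2^N ≥ 151479.29; 2^17 = 131072, 2^18 = 262144.
Minimum N = 18.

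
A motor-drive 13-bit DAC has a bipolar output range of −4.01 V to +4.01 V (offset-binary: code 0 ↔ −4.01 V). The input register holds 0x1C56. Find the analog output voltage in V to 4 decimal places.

3.0917 V

LSB = 8.02 V / 2^13 = 0.979 mV.
Code 0x1C56 = 7254 decimal.
V_out = (−4.01) + 7254 × 0.000979004 V = 3.09169 V.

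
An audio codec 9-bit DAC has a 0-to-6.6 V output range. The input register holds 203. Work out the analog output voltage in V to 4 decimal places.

LSB = 6.6 V / 2^9 = 12.891 mV.
V_out = 0 + 203 × 0.0128906 V = 2.6168 V.

2.6168 V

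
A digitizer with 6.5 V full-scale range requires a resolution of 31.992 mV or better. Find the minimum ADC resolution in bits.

8 bits

Number of steps required ≥ 6.5 V / 31.992 mV = 203.18.
Need 2^N ≥ 203.18; 2^7 = 128, 2^8 = 256.
Minimum N = 8.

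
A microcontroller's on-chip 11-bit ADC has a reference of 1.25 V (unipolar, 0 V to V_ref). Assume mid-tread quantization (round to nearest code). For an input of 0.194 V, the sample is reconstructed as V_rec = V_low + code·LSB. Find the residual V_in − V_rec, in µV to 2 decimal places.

One LSB is 1.25 V / 2048 = 0.610 mV.
(V_in − V_low)/LSB = (0.194 − 0)/0.000610352 = 317.8496 → code 318 (round).
Code 318 maps back to 0 + 318×0.000610352 V = 0.1940918 V.
Error = 0.194 − 0.1940918 = -9.17969e-05 V = -91.80 µV.

-91.80 µV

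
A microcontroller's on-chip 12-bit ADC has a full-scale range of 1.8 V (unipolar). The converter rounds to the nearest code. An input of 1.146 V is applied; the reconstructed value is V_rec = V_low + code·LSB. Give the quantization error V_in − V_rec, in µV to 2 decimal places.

-93.75 µV

One LSB is 1.8 V / 4096 = 439.45 µV.
Scaled input = 2607.7867 LSBs, so code = 2608.
V_rec = 0 + 2608·0.000439453 = 1.1460937 V.
V_in − V_rec = -9.375e-05 V = -93.75 µV.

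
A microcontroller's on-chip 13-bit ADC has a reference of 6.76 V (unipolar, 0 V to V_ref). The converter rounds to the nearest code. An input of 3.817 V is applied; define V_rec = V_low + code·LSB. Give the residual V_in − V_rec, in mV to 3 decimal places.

One LSB is 6.76 V / 8192 = 0.825 mV.
(V_in − V_low)/LSB = (3.817 − 0)/0.000825195 = 4625.5716 → code 4626 (round).
V_rec = 0 + 4626·0.000825195 = 3.8173535 V.
V_in − V_rec = -0.000353516 V = -0.354 mV.

-0.354 mV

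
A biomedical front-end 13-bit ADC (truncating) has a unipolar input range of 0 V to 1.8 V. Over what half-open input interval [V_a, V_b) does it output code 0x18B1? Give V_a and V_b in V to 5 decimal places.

LSB = 1.8/2^13 = 219.73 µV.
Code 0x18B1 = 6321 decimal.
V_a = V_low + 6321·LSB = 1.38889 V; V_b = V_low + 6322·LSB = 1.38911 V.

[1.38889 V, 1.38911 V)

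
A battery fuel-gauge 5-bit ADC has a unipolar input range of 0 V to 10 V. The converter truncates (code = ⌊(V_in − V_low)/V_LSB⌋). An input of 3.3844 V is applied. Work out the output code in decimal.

code 10

With 32 levels over 10 V, one step is 312.500 mV.
(V_in − V_low)/LSB = (3.3844 − 0) / 0.3125 = 10.830.
So the output code is 10.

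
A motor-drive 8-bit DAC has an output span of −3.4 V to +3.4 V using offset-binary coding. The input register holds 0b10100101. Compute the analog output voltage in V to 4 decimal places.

0.9828 V

LSB = 6.8 V / 2^8 = 26.562 mV.
Code 0b10100101 = 165 decimal.
V_out = (−3.4) + 165 × 0.0265625 V = 0.982812 V.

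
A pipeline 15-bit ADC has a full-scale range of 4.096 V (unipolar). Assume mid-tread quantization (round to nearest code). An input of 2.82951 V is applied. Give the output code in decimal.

With 32768 levels over 4.096 V, one step is 125.00 µV.
(2.82951 − 0) / 0.000125 = 22636.080 LSBs.
Round → code 22636.

code 22636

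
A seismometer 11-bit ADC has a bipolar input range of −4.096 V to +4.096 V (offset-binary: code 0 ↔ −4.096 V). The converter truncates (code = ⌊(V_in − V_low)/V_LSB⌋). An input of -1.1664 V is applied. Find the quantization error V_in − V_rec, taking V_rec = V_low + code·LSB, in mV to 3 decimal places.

LSB = 8.192/2^11 = 4.000 mV.
(-1.1664 − (−4.096))/0.004 = 732.4000; ⌊·⌋ gives code 732.
Code 732 maps back to (−4.096) + 732×0.004 V = -1.168 V.
Difference: 0.0016 V → 1.600 mV.

1.600 mV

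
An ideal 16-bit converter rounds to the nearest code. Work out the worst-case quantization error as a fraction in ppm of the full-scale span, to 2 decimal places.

7.63 ppm

Rounding → worst-case error = ½ LSB = V_FS/2^17, so 1e+06/131072 = 7.62939 ppm of full scale.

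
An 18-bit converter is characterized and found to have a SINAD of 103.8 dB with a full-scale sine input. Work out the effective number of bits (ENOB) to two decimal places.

ENOB = (SINAD − 1.76) / 6.02 = (103.8 − 1.76)/6.02 = 16.950.

16.95 bits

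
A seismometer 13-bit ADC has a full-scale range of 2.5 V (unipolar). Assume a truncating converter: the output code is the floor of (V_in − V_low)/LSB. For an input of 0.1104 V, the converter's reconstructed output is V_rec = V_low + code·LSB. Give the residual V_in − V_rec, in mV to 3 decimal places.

0.232 mV

One LSB is 2.5 V / 8192 = 305.18 µV.
(V_in − V_low)/LSB = (0.1104 − 0)/0.000305176 = 361.7587 → code 361 (floor).
Reconstructed: 0.11016846 V.
Difference: 0.000231543 V → 0.232 mV.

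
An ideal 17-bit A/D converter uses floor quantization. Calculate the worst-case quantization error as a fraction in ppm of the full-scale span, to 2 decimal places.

7.63 ppm

Truncating → worst-case error = 1 LSB = V_FS/2^17, so 1e+06/131072 = 7.62939 ppm of full scale.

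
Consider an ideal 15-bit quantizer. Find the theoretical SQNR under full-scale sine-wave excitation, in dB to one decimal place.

92.1 dB

SNR ≈ 6.02·N + 1.76 dB = 6.02·15 + 1.76 = 92.06 dB.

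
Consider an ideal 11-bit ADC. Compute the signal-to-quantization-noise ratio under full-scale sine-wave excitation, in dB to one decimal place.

SNR ≈ 6.02·N + 1.76 dB = 6.02·11 + 1.76 = 67.98 dB.

68.0 dB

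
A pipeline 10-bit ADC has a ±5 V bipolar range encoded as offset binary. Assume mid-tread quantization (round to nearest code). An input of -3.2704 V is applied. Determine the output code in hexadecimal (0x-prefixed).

LSB = 10 V / 1024 = 9.766 mV.
(V_in − V_low)/LSB = (-3.2704 − (−5)) / 0.00976562 = 177.111.
So the output code is 177.
In hexadecimal (0x-prefixed): 0xB1.

code 0xB1 (decimal 177)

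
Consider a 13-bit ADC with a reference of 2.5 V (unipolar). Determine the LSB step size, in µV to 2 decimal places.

Full-scale span = 2.5 V.
LSB = 2.5 / 2^13 = 2.5 / 8192 = 0.000305176 V = 305.18 µV.

305.18 µV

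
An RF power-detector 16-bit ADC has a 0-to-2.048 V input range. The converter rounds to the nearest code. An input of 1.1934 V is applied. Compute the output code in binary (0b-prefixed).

code 0b1001010100101101 (decimal 38189)

LSB = 2.048 V / 65536 = 31.25 µV.
(1.1934 − 0) / 3.125e-05 = 38188.800 LSBs.
round(38188.800) = 38189.
In binary (0b-prefixed): 0b1001010100101101.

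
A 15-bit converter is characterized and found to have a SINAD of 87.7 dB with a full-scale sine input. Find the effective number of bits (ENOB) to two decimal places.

14.28 bits

ENOB = (SINAD − 1.76) / 6.02 = (87.7 − 1.76)/6.02 = 14.276.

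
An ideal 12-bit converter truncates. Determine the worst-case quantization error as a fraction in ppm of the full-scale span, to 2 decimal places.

244.14 ppm

Truncating → worst-case error = 1 LSB = V_FS/2^12, so 1e+06/4096 = 244.141 ppm of full scale.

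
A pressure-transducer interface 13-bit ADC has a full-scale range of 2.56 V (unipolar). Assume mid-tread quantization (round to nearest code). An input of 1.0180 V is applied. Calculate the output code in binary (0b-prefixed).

Full-scale span = 2.56 V; LSB = 2.56/2^13 = 312.50 µV.
(V_in − V_low)/LSB = (1.0180 − 0) / 0.0003125 = 3257.600.
Round → code 3258.
In binary (0b-prefixed): 0b110010111010.

code 0b110010111010 (decimal 3258)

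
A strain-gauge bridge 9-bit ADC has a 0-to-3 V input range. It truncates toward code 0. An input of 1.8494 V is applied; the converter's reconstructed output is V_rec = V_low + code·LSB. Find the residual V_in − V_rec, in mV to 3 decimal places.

Step size: 3 V ÷ 2^9 = 5.859 mV.
Scaled input = 315.6309 LSBs, so code = 315.
Reconstructed: 1.8457031 V.
V_in − V_rec = 0.00369688 V = 3.697 mV.

3.697 mV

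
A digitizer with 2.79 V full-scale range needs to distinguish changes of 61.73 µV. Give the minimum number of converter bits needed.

16 bits

Number of steps required ≥ 2.79 V / 61.73 µV = 45196.82.
Need 2^N ≥ 45196.82; 2^15 = 32768, 2^16 = 65536.
Minimum N = 16.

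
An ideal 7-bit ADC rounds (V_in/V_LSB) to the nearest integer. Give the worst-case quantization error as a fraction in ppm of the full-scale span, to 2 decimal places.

3906.25 ppm

Rounding → worst-case error = ½ LSB = V_FS/2^8, so 1e+06/256 = 3906.25 ppm of full scale.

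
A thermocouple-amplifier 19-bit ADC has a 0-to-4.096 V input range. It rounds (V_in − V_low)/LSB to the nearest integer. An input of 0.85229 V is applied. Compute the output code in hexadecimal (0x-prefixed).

code 0x1AA25 (decimal 109093)

With 524288 levels over 4.096 V, one step is 7.81 µV.
(V_in − V_low)/LSB = (0.85229 − 0) / 7.8125e-06 = 109093.120.
round(109093.120) = 109093.
In hexadecimal (0x-prefixed): 0x1AA25.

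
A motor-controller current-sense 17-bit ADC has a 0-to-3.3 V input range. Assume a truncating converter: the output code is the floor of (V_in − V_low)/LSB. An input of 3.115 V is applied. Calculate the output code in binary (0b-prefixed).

Full-scale span = 3.3 V; LSB = 3.3/2^17 = 25.18 µV.
(3.115 − 0) / 2.5177e-05 = 123724.024 LSBs.
Floor → code 123724.
In binary (0b-prefixed): 0b11110001101001100.

code 0b11110001101001100 (decimal 123724)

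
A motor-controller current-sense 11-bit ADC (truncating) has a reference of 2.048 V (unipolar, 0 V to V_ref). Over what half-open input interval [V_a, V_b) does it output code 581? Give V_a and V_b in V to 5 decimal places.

[0.58100 V, 0.58200 V)

LSB = 2.048/2^11 = 1.000 mV.
V_a = V_low + 581·LSB = 0.581 V; V_b = V_low + 582·LSB = 0.582 V.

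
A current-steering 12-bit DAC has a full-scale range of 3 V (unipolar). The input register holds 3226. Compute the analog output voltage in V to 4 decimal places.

LSB = 3 V / 2^12 = 0.732 mV.
V_out = 0 + 3226 × 0.000732422 V = 2.36279 V.

2.3628 V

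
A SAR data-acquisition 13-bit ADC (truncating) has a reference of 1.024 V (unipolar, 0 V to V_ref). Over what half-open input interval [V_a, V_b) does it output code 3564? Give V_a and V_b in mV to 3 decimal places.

LSB = 1.024/2^13 = 125.00 µV.
V_a = V_low + 3564·LSB = 0.4455 V; V_b = V_low + 3565·LSB = 0.445625 V.

[445.500 mV, 445.625 mV)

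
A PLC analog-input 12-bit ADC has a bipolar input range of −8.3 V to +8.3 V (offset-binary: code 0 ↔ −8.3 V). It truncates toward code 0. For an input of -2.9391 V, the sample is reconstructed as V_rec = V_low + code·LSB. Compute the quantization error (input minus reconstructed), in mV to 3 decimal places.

3.185 mV

One LSB is 16.6 V / 4096 = 4.053 mV.
Scaled input = 1322.7859 LSBs, so code = 1322.
V_rec = (−8.3) + 1322·0.00405273 = -2.9422852 V.
Difference: 0.00318516 V → 3.185 mV.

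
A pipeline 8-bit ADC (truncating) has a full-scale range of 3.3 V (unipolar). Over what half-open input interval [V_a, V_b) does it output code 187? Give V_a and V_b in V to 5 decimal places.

[2.41055 V, 2.42344 V)

LSB = 3.3/2^8 = 12.891 mV.
V_a = V_low + 187·LSB = 2.41055 V; V_b = V_low + 188·LSB = 2.42344 V.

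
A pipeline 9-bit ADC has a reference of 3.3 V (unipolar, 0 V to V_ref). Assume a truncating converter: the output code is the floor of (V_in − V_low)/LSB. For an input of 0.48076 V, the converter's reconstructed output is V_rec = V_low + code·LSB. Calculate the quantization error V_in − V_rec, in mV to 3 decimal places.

3.807 mV

Step size: 3.3 V ÷ 2^9 = 6.445 mV.
(0.48076 − 0)/0.00644531 = 74.5906; ⌊·⌋ gives code 74.
Reconstructed: 0.47695312 V.
Error = 0.48076 − 0.47695312 = 0.00380687 V = 3.807 mV.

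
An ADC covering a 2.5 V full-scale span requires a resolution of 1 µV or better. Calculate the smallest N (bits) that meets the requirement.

Number of steps required ≥ 2.5 V / 1 µV = 2500000.00.
Need 2^N ≥ 2500000.00; 2^21 = 2097152, 2^22 = 4194304.
Minimum N = 22.

22 bits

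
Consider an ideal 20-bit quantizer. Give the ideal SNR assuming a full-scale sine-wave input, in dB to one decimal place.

122.2 dB

SNR ≈ 6.02·N + 1.76 dB = 6.02·20 + 1.76 = 122.16 dB.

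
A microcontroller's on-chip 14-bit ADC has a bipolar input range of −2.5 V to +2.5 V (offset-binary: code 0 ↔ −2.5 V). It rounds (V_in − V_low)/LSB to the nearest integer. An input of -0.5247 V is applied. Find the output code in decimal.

With 16384 levels over 5 V, one step is 305.18 µV.
(-0.5247 − (−2.5)) / 0.000305176 = 6472.663 LSBs.
round(6472.663) = 6473.

code 6473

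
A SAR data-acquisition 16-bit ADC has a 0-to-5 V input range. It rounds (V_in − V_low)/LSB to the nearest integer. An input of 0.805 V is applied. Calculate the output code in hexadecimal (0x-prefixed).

code 0x2937 (decimal 10551)

With 65536 levels over 5 V, one step is 76.29 µV.
(V_in − V_low)/LSB = (0.805 − 0) / 7.62939e-05 = 10551.296.
Round → code 10551.
In hexadecimal (0x-prefixed): 0x2937.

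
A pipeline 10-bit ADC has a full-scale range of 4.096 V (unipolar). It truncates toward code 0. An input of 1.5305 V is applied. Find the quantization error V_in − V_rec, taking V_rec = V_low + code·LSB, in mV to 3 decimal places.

Step size: 4.096 V ÷ 2^10 = 4.000 mV.
Scaled input = 382.6250 LSBs, so code = 382.
Code 382 maps back to 0 + 382×0.004 V = 1.528 V.
V_in − V_rec = 0.0025 V = 2.500 mV.

2.500 mV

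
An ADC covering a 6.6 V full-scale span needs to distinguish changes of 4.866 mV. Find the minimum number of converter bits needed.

Number of steps required ≥ 6.6 V / 4.866 mV = 1356.35.
Need 2^N ≥ 1356.35; 2^10 = 1024, 2^11 = 2048.
Minimum N = 11.

11 bits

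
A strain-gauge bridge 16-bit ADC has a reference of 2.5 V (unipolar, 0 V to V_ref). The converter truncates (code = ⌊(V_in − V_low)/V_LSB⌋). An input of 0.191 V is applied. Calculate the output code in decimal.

code 5006

Full-scale span = 2.5 V; LSB = 2.5/2^16 = 38.15 µV.
(0.191 − 0) / 3.8147e-05 = 5006.950 LSBs.
So the output code is 5006.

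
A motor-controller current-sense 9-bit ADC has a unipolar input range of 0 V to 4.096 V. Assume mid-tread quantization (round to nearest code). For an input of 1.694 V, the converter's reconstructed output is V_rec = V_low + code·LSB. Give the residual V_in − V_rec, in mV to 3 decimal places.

One LSB is 4.096 V / 512 = 8.000 mV.
Scaled input = 211.7500 LSBs, so code = 212.
Code 212 maps back to 0 + 212×0.008 V = 1.696 V.
Difference: -0.002 V → -2.000 mV.

-2.000 mV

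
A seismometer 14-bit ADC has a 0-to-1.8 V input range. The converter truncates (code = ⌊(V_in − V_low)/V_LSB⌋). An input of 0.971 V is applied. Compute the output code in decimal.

LSB = 1.8 V / 16384 = 109.86 µV.
(0.971 − 0) / 0.000109863 = 8838.258 LSBs.
Floor → code 8838.

code 8838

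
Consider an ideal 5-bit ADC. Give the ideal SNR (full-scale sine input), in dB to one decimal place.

31.9 dB

SNR ≈ 6.02·N + 1.76 dB = 6.02·5 + 1.76 = 31.86 dB.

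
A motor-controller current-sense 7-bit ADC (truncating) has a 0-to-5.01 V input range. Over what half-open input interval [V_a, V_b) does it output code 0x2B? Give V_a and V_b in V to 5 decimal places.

[1.68305 V, 1.72219 V)

LSB = 5.01/2^7 = 39.141 mV.
Code 0x2B = 43 decimal.
V_a = V_low + 43·LSB = 1.68305 V; V_b = V_low + 44·LSB = 1.72219 V.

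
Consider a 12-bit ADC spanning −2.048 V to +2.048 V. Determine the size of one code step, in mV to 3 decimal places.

1.000 mV

Full-scale span = 4.096 V.
LSB = 4.096 / 2^12 = 4.096 / 4096 = 0.001 V = 1.000 mV.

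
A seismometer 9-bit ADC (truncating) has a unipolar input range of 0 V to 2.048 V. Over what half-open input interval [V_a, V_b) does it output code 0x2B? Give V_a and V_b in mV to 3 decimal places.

[172.000 mV, 176.000 mV)

LSB = 2.048/2^9 = 4.000 mV.
Code 0x2B = 43 decimal.
V_a = V_low + 43·LSB = 0.172 V; V_b = V_low + 44·LSB = 0.176 V.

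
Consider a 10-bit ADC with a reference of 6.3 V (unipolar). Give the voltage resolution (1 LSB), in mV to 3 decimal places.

Full-scale span = 6.3 V.
LSB = 6.3 / 2^10 = 6.3 / 1024 = 0.00615234 V = 6.152 mV.

6.152 mV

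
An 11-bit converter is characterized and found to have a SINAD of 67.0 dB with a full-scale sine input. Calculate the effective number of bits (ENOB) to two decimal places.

10.84 bits

ENOB = (SINAD − 1.76) / 6.02 = (67.0 − 1.76)/6.02 = 10.837.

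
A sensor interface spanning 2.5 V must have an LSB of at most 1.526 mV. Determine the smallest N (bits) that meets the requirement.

Number of steps required ≥ 2.5 V / 1.526 mV = 1638.27.
Need 2^N ≥ 1638.27; 2^10 = 1024, 2^11 = 2048.
Minimum N = 11.

11 bits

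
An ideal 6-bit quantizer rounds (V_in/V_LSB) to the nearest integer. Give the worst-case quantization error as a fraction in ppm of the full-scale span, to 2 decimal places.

Rounding → worst-case error = ½ LSB = V_FS/2^7, so 1e+06/128 = 7812.5 ppm of full scale.

7812.50 ppm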